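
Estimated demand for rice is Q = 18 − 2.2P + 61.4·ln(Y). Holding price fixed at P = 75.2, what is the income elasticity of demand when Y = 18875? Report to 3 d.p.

At P = 75.2, Y = 18875: Q = 457.079.
Holding P constant, ∂Q/∂Y = 61.4/Y = 0.00325298.
η_Y = (∂Q/∂Y)·(Y/Q) = 0.00325298 × (18875/457.079) = 0.134.

0.134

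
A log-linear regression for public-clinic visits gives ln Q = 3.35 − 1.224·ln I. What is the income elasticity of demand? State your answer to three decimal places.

In a log-linear demand, the coefficient on ln I is the income elasticity.
So η = -1.224.

-1.224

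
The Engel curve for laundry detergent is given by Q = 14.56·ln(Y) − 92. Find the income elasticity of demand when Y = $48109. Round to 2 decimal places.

0.22

At Y = 48109: Q = 64.975.
dQ/dY = 14.56/Y = 0.000302646 at this income.
η = (dQ/dY)·(Y/Q) = 0.000302646 × (48109/64.975) = 0.22.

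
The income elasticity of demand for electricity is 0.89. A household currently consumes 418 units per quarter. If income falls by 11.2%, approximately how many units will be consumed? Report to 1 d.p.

376.3

%ΔQ ≈ η × %ΔI = 0.89 × (-11.2%) = -9.968%.
New Q ≈ 418 × (1 − 0.09968) = 376.3.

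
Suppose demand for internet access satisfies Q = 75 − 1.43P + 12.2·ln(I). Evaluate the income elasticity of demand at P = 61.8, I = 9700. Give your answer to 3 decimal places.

0.124

At P = 61.8, I = 9700: Q = 98.621.
Holding P constant, ∂Q/∂I = 12.2/I = 0.00125773.
η_I = (∂Q/∂I)·(I/Q) = 0.00125773 × (9700/98.621) = 0.124.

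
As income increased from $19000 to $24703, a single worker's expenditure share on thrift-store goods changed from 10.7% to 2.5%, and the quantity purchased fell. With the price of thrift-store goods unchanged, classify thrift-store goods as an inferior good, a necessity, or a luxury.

inferior good

Quantity demanded falls as income rises, so η < 0.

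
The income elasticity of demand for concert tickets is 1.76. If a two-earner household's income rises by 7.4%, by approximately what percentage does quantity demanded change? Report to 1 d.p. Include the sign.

%ΔQ ≈ η × %ΔI = 1.76 × 7.4% = 13.0%.

13.0%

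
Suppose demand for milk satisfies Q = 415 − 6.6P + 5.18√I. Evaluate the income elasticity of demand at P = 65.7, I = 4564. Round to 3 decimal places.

0.528

At P = 65.7, I = 4564: Q = 331.327.
Holding P constant, ∂Q/∂I = 5.18/(2√I) = 0.0383378.
η_I = (∂Q/∂I)·(I/Q) = 0.0383378 × (4564/331.327) = 0.528.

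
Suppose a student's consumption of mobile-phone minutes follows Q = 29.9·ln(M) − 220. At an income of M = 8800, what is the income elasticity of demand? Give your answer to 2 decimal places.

At M = 8800: Q = 51.567.
dQ/dM = 29.9/M = 0.00339773 at this income.
η = (dQ/dM)·(M/Q) = 0.00339773 × (8800/51.567) = 0.58.

0.58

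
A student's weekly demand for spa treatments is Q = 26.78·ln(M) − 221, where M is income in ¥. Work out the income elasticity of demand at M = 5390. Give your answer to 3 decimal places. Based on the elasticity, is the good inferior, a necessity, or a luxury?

At M = 5390: Q = 9.102.
dQ/dM = 26.78/M = 0.00496846 at this income.
η = (dQ/dM)·(M/Q) = 0.00496846 × (5390/9.102) = 2.942.
Since η > 1, the good is a luxury.

2.942 (luxury)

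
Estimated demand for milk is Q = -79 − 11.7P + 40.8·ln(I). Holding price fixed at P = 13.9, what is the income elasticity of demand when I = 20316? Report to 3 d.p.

0.250

At P = 13.9, I = 20316: Q = 163.072.
Holding P constant, ∂Q/∂I = 40.8/I = 0.00200827.
η_I = (∂Q/∂I)·(I/Q) = 0.00200827 × (20316/163.072) = 0.250.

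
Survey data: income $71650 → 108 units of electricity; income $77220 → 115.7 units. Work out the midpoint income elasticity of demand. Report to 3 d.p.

0.920

ΔQ = 115.7 − 108 = 7.7; midpoint Q̄ = (108 + 115.7)/2 = 111.85.
ΔI = 77220 − 71650 = 5570; midpoint Ī = (71650 + 77220)/2 = 74435.
η = (ΔQ/Q̄) ÷ (ΔI/Ī) = (7.7/111.85) ÷ (5570/74435) = 0.920.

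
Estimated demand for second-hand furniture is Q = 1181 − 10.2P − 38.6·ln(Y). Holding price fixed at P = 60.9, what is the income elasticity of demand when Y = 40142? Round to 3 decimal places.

-0.256

At P = 60.9, Y = 40142: Q = 150.653.
Holding P constant, ∂Q/∂Y = -38.6/Y = -0.000961586.
η_Y = (∂Q/∂Y)·(Y/Q) = -0.000961586 × (40142/150.653) = -0.256.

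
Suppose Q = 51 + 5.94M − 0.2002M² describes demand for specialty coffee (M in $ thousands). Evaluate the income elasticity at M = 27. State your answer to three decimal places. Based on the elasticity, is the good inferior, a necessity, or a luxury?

At M = 27: Q = 65.4342.
dQ/dM = 5.94 − 0.4004M = -4.87080.
η = (dQ/dM)·(M/Q) = -4.87080 × (27/65.4342) = -2.010.
η < 0 ⇒ inferior good.

-2.010 (inferior good)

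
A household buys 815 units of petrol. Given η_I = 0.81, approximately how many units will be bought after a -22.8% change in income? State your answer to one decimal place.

%ΔQ ≈ η × %ΔI = 0.81 × (-22.8%) = -18.468%.
New Q ≈ 815 × (1 − 0.18468) = 664.5.

664.5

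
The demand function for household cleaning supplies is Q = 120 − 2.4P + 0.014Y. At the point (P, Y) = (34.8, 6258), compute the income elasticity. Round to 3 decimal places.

At P = 34.8, Y = 6258: Q = 124.092.
Holding P constant, ∂Q/∂Y = 0.014.
η_Y = (∂Q/∂Y)·(Y/Q) = 0.014 × (6258/124.092) = 0.706.

0.706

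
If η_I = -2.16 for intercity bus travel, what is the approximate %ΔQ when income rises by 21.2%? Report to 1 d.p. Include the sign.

-45.8%

%ΔQ ≈ η × %ΔI = -2.16 × 21.2% = -45.8%.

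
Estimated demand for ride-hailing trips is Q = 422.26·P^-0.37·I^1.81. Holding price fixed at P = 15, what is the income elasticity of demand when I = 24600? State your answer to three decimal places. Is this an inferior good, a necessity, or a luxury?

For a multiplicative demand Q = A·P^α·I^β, the income elasticity is β everywhere.
Here β = 1.81, so η = 1.810.
Since η > 1, this is a luxury.

1.810 (luxury)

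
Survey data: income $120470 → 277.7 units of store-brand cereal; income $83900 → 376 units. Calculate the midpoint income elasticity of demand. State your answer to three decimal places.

-0.840

ΔQ = 376 − 277.7 = 98.3; midpoint Q̄ = (277.7 + 376)/2 = 326.85.
ΔI = 83900 − 120470 = -36570; midpoint Ī = (120470 + 83900)/2 = 102185.
η = (ΔQ/Q̄) ÷ (ΔI/Ī) = (98.3/326.85) ÷ (-36570/102185) = -0.840.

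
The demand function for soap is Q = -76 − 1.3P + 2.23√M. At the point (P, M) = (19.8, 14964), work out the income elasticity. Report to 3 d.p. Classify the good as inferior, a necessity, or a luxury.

0.797 (necessity)

At P = 19.8, M = 14964: Q = 171.050.
Holding P constant, ∂Q/∂M = 2.23/(2√M) = 0.00911488.
η_M = (∂Q/∂M)·(M/Q) = 0.00911488 × (14964/171.050) = 0.797.
Since 0 < η < 1, this is a necessity.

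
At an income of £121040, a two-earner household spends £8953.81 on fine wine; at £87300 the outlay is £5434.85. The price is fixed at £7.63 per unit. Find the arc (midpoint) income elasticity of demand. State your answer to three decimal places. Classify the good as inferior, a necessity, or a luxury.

1.510 (luxury)

With a constant price, Q₁ = 8953.81/7.63 = 1173.501 and Q₂ = 5434.85/7.63 = 712.300 (equivalently, work directly with expenditure since P cancels).
Midpoint %ΔQ = (5434.85 − 8953.81)/7194.33 = -0.48913; midpoint %ΔI = (87300 − 121040)/104170 = -0.32389.
η = -0.48913 / -0.32389 = 1.510.
η > 1 ⇒ luxury.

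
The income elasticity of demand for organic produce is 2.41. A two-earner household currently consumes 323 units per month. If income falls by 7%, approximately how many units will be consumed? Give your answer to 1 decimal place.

268.5

%ΔQ ≈ η × %ΔI = 2.41 × (-7%) = -16.87%.
New Q ≈ 323 × (1 − 0.1687) = 268.5.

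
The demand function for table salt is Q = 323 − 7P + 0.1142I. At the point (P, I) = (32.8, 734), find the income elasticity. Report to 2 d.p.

At P = 32.8, I = 734: Q = 177.223.
Holding P constant, ∂Q/∂I = 0.1142.
η_I = (∂Q/∂I)·(I/Q) = 0.1142 × (734/177.223) = 0.47.

0.47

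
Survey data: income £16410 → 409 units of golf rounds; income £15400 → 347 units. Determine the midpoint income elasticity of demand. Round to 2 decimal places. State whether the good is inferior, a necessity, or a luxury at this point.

ΔQ = 347 − 409 = -62; midpoint Q̄ = (409 + 347)/2 = 378.
ΔI = 15400 − 16410 = -1010; midpoint Ī = (16410 + 15400)/2 = 15905.
η = (ΔQ/Q̄) ÷ (ΔI/Ī) = (-62/378) ÷ (-1010/15905) = 2.58.
η > 1 ⇒ luxury.

2.58 (luxury)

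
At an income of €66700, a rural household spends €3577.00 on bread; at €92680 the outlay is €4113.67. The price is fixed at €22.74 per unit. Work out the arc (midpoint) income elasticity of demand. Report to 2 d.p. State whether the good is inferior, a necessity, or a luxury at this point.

0.43 (necessity)

With a constant price, Q₁ = 3577.00/22.74 = 157.300 and Q₂ = 4113.67/22.74 = 180.900 (equivalently, work directly with expenditure since P cancels).
Midpoint %ΔQ = (4113.67 − 3577.00)/3845.34 = 0.13956; midpoint %ΔI = (92680 − 66700)/79690 = 0.32601.
η = 0.13956 / 0.32601 = 0.43.
0 < η < 1 ⇒ necessity.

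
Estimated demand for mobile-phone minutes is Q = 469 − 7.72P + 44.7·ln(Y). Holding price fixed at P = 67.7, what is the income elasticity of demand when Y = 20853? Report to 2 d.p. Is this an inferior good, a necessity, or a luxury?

0.11 (necessity)

At P = 67.7, Y = 20853: Q = 390.909.
Holding P constant, ∂Q/∂Y = 44.7/Y = 0.00214358.
η_Y = (∂Q/∂Y)·(Y/Q) = 0.00214358 × (20853/390.909) = 0.11.
Since 0 < η < 1, this is a necessity.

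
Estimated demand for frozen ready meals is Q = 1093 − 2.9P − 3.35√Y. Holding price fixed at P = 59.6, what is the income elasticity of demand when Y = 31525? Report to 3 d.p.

-0.914

At P = 59.6, Y = 31525: Q = 325.358.
Holding P constant, ∂Q/∂Y = -3.35/(2√Y) = -0.00943381.
η_Y = (∂Q/∂Y)·(Y/Q) = -0.00943381 × (31525/325.358) = -0.914.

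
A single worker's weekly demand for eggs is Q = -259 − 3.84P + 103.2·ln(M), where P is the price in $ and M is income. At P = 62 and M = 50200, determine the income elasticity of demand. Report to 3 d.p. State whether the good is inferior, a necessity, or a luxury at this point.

0.166 (necessity)

At P = 62, M = 50200: Q = 619.933.
Holding P constant, ∂Q/∂M = 103.2/M = 0.00205578.
η_M = (∂Q/∂M)·(M/Q) = 0.00205578 × (50200/619.933) = 0.166.
Since 0 < η < 1, this is a necessity.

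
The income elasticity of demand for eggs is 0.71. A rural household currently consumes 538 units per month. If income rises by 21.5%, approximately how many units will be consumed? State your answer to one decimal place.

620.1

%ΔQ ≈ η × %ΔI = 0.71 × 21.5% = 15.265%.
New Q ≈ 538 × (1 + 0.15265) = 620.1.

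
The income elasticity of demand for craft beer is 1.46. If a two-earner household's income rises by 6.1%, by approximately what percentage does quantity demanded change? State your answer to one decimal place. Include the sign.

%ΔQ ≈ η × %ΔI = 1.46 × 6.1% = 8.9%.

8.9%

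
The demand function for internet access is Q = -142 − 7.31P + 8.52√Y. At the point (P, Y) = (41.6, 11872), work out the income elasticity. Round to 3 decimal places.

At P = 41.6, Y = 11872: Q = 482.232.
Holding P constant, ∂Q/∂Y = 8.52/(2√Y) = 0.0390974.
η_Y = (∂Q/∂Y)·(Y/Q) = 0.0390974 × (11872/482.232) = 0.963.

0.963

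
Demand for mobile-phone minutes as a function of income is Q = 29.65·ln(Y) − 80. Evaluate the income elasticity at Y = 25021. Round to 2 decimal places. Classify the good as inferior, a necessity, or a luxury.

0.13 (necessity)

At Y = 25021: Q = 220.280.
dQ/dY = 29.65/Y = 0.001185 at this income.
η = (dQ/dY)·(Y/Q) = 0.001185 × (25021/220.280) = 0.13.
Since 0 < η < 1, the good is a necessity.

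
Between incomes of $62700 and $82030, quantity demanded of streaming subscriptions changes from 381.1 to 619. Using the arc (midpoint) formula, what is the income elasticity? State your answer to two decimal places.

ΔQ = 619 − 381.1 = 237.9; midpoint Q̄ = (381.1 + 619)/2 = 500.05.
ΔI = 82030 − 62700 = 19330; midpoint Ī = (62700 + 82030)/2 = 72365.
η = (ΔQ/Q̄) ÷ (ΔI/Ī) = (237.9/500.05) ÷ (19330/72365) = 1.78.

1.78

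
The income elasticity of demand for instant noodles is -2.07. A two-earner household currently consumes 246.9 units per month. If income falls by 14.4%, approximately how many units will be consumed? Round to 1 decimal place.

320.5

%ΔQ ≈ η × %ΔI = -2.07 × (-14.4%) = 29.808%.
New Q ≈ 246.9 × (1 + 0.29808) = 320.5.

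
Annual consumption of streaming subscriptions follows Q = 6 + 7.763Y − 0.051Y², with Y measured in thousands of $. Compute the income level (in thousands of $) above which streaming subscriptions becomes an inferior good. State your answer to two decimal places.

dQ/dY = 7.763 − 0.102Y.
The good is inferior where dQ/dY < 0. Setting dQ/dY = 0 gives Y = 7.763 / 0.102 = 76.11.

76.11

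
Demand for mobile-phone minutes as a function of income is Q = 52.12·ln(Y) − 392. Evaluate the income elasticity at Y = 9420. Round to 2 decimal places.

0.61

At Y = 9420: Q = 84.929.
dQ/dY = 52.12/Y = 0.00553291 at this income.
η = (dQ/dY)·(Y/Q) = 0.00553291 × (9420/84.929) = 0.61.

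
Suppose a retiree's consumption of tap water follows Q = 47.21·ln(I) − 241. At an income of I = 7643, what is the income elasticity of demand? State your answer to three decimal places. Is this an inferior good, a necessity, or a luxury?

0.261 (necessity)

At I = 7643: Q = 181.130.
dQ/dI = 47.21/I = 0.00617689 at this income.
η = (dQ/dI)·(I/Q) = 0.00617689 × (7643/181.130) = 0.261.
Since 0 < η < 1, the good is a necessity.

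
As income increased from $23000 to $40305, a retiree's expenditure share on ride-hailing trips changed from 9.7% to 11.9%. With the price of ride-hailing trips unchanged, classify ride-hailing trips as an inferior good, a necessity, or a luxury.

The budget share rises as income rises, so η > 1.

luxury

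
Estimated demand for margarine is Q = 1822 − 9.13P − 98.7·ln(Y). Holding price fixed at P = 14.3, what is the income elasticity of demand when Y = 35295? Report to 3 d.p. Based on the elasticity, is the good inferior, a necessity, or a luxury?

-0.150 (inferior good)

At P = 14.3, Y = 35295: Q = 657.904.
Holding P constant, ∂Q/∂Y = -98.7/Y = -0.00279643.
η_Y = (∂Q/∂Y)·(Y/Q) = -0.00279643 × (35295/657.904) = -0.150.
Since η < 0, this is an inferior good.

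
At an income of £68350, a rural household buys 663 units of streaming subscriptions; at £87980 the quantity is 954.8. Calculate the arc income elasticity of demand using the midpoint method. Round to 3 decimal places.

ΔQ = 954.8 − 663 = 291.8; midpoint Q̄ = (663 + 954.8)/2 = 808.9.
ΔI = 87980 − 68350 = 19630; midpoint Ī = (68350 + 87980)/2 = 78165.
η = (ΔQ/Q̄) ÷ (ΔI/Ī) = (291.8/808.9) ÷ (19630/78165) = 1.436.

1.436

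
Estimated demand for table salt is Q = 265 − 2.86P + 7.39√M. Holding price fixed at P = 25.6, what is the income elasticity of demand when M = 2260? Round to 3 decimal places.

0.323

At P = 25.6, M = 2260: Q = 543.101.
Holding P constant, ∂Q/∂M = 7.39/(2√M) = 0.0777249.
η_M = (∂Q/∂M)·(M/Q) = 0.0777249 × (2260/543.101) = 0.323.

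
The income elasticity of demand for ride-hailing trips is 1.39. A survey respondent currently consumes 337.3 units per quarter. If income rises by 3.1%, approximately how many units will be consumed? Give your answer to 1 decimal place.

%ΔQ ≈ η × %ΔI = 1.39 × 3.1% = 4.309%.
New Q ≈ 337.3 × (1 + 0.04309) = 351.8.

351.8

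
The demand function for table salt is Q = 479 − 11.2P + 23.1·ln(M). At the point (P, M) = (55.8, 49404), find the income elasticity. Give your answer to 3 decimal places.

At P = 55.8, M = 49404: Q = 103.700.
Holding P constant, ∂Q/∂M = 23.1/M = 0.000467573.
η_M = (∂Q/∂M)·(M/Q) = 0.000467573 × (49404/103.700) = 0.223.

0.223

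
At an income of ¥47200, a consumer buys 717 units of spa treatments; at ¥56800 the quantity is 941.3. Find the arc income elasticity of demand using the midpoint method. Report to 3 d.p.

ΔQ = 941.3 − 717 = 224.3; midpoint Q̄ = (717 + 941.3)/2 = 829.15.
ΔI = 56800 − 47200 = 9600; midpoint Ī = (47200 + 56800)/2 = 52000.
η = (ΔQ/Q̄) ÷ (ΔI/Ī) = (224.3/829.15) ÷ (9600/52000) = 1.465.

1.465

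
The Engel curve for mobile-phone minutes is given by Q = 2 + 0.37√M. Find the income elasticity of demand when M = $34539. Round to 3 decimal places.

0.486

At M = 34539: Q = 70.763.
dQ/dM = 0.37/(2√M) = 0.000995444 at this income.
η = (dQ/dM)·(M/Q) = 0.000995444 × (34539/70.763) = 0.486.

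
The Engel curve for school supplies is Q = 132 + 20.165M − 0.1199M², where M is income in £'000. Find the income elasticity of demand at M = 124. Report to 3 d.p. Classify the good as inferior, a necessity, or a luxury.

At M = 124: Q = 788.8776.
dQ/dM = 20.165 − 0.2398M = -9.57020.
η = (dQ/dM)·(M/Q) = -9.57020 × (124/788.8776) = -1.504.
η < 0 ⇒ inferior good.

-1.504 (inferior good)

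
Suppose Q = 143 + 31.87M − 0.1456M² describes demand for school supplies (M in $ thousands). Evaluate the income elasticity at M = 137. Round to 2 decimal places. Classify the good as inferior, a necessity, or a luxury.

At M = 137: Q = 1776.4236.
dQ/dM = 31.87 − 0.2912M = -8.02440.
η = (dQ/dM)·(M/Q) = -8.02440 × (137/1776.4236) = -0.62.
η < 0 ⇒ inferior good.

-0.62 (inferior good)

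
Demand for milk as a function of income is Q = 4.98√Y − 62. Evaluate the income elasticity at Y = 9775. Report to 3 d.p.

0.572

At Y = 9775: Q = 430.366.
dQ/dY = 4.98/(2√Y) = 0.0251849 at this income.
η = (dQ/dY)·(Y/Q) = 0.0251849 × (9775/430.366) = 0.572.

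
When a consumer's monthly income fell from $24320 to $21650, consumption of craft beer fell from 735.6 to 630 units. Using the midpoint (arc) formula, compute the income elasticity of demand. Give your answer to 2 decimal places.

ΔQ = 630 − 735.6 = -105.6; midpoint Q̄ = (735.6 + 630)/2 = 682.8.
ΔI = 21650 − 24320 = -2670; midpoint Ī = (24320 + 21650)/2 = 22985.
η = (ΔQ/Q̄) ÷ (ΔI/Ī) = (-105.6/682.8) ÷ (-2670/22985) = 1.33.

1.33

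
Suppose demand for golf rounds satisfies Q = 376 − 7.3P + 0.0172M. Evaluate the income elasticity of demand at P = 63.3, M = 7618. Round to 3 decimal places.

2.916

At P = 63.3, M = 7618: Q = 44.940.
Holding P constant, ∂Q/∂M = 0.0172.
η_M = (∂Q/∂M)·(M/Q) = 0.0172 × (7618/44.940) = 2.916.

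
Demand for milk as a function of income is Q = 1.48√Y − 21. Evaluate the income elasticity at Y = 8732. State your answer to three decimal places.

At Y = 8732: Q = 117.299.
dQ/dY = 1.48/(2√Y) = 0.00791908 at this income.
η = (dQ/dY)·(Y/Q) = 0.00791908 × (8732/117.299) = 0.590.

0.590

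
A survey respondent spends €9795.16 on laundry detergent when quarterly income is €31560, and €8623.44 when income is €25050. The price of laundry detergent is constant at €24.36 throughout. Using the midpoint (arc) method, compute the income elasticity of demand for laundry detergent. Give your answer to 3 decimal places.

With a constant price, Q₁ = 9795.16/24.36 = 402.100 and Q₂ = 8623.44/24.36 = 354.000 (equivalently, work directly with expenditure since P cancels).
Midpoint %ΔQ = (8623.44 − 9795.16)/9209.30 = -0.12723; midpoint %ΔI = (25050 − 31560)/28305 = -0.22999.
η = -0.12723 / -0.22999 = 0.553.

0.553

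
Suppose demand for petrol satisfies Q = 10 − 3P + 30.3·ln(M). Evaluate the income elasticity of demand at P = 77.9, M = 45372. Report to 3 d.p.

At P = 77.9, M = 45372: Q = 101.196.
Holding P constant, ∂Q/∂M = 30.3/M = 0.000667813.
η_M = (∂Q/∂M)·(M/Q) = 0.000667813 × (45372/101.196) = 0.299.

0.299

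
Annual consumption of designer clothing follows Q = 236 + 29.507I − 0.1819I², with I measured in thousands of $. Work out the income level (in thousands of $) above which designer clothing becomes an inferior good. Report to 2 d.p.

81.11

dQ/dI = 29.507 − 0.3638I.
The good is inferior where dQ/dI < 0. Setting dQ/dI = 0 gives I = 29.507 / 0.3638 = 81.11.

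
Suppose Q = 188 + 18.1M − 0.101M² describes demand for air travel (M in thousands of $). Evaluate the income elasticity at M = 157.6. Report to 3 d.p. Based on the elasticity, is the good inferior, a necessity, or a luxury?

At M = 157.6: Q = 531.9462.
dQ/dM = 18.1 − 0.202M = -13.73520.
η = (dQ/dM)·(M/Q) = -13.73520 × (157.6/531.9462) = -4.069.
η < 0 ⇒ inferior good.

-4.069 (inferior good)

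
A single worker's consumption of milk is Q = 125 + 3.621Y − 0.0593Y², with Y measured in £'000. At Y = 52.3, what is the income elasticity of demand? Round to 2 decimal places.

At Y = 52.3: Q = 152.1756.
dQ/dY = 3.621 − 0.1186Y = -2.58178.
η = (dQ/dY)·(Y/Q) = -2.58178 × (52.3/152.1756) = -0.89.

-0.89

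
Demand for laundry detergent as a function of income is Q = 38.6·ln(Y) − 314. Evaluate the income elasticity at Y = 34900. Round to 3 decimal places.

At Y = 34900: Q = 89.765.
dQ/dY = 38.6/Y = 0.00110602 at this income.
η = (dQ/dY)·(Y/Q) = 0.00110602 × (34900/89.765) = 0.430.

0.430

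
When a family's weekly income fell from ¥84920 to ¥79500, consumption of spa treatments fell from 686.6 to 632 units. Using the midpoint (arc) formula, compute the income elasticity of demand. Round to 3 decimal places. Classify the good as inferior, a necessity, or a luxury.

ΔQ = 632 − 686.6 = -54.6; midpoint Q̄ = (686.6 + 632)/2 = 659.3.
ΔI = 79500 − 84920 = -5420; midpoint Ī = (84920 + 79500)/2 = 82210.
η = (ΔQ/Q̄) ÷ (ΔI/Ī) = (-54.6/659.3) ÷ (-5420/82210) = 1.256.
η > 1 ⇒ luxury.

1.256 (luxury)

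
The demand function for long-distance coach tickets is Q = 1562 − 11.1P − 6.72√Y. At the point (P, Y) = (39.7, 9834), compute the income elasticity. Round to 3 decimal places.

-0.732

At P = 39.7, Y = 9834: Q = 454.931.
Holding P constant, ∂Q/∂Y = -6.72/(2√Y) = -0.0338824.
η_Y = (∂Q/∂Y)·(Y/Q) = -0.0338824 × (9834/454.931) = -0.732.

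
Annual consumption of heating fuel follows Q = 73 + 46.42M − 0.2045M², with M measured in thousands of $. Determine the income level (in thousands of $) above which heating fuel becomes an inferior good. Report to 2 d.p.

113.50

dQ/dM = 46.42 − 0.409M.
The good is inferior where dQ/dM < 0. Setting dQ/dM = 0 gives M = 46.42 / 0.409 = 113.50.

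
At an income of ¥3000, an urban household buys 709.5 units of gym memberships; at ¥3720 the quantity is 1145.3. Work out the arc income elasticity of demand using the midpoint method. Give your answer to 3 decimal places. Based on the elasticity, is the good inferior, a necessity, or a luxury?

2.193 (luxury)

ΔQ = 1145.3 − 709.5 = 435.8; midpoint Q̄ = (709.5 + 1145.3)/2 = 927.4.
ΔI = 3720 − 3000 = 720; midpoint Ī = (3000 + 3720)/2 = 3360.
η = (ΔQ/Q̄) ÷ (ΔI/Ī) = (435.8/927.4) ÷ (720/3360) = 2.193.
η > 1 ⇒ luxury.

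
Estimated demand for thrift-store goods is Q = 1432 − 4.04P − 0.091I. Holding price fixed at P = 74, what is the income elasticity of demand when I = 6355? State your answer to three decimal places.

At P = 74, I = 6355: Q = 554.735.
Holding P constant, ∂Q/∂I = −0.091.
η_I = (∂Q/∂I)·(I/Q) = -0.091 × (6355/554.735) = -1.042.

-1.042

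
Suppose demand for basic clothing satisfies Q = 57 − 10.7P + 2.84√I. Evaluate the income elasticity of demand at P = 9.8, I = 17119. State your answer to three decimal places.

At P = 9.8, I = 17119: Q = 323.724.
Holding P constant, ∂Q/∂I = 2.84/(2√I) = 0.010853.
η_I = (∂Q/∂I)·(I/Q) = 0.010853 × (17119/323.724) = 0.574.

0.574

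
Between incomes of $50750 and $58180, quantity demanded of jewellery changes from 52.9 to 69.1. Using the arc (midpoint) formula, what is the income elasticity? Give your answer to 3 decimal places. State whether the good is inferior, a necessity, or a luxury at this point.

1.947 (luxury)

ΔQ = 69.1 − 52.9 = 16.2; midpoint Q̄ = (52.9 + 69.1)/2 = 61.
ΔI = 58180 − 50750 = 7430; midpoint Ī = (50750 + 58180)/2 = 54465.
η = (ΔQ/Q̄) ÷ (ΔI/Ī) = (16.2/61) ÷ (7430/54465) = 1.947.
η > 1 ⇒ luxury.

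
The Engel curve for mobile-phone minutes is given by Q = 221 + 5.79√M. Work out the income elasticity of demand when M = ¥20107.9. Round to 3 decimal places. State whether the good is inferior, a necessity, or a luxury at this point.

At M = 20107.9: Q = 1042.035.
dQ/dM = 5.79/(2√M) = 0.0204157 at this income.
η = (dQ/dM)·(M/Q) = 0.0204157 × (20107.9/1042.035) = 0.394.
Since 0 < η < 1, the good is a necessity.

0.394 (necessity)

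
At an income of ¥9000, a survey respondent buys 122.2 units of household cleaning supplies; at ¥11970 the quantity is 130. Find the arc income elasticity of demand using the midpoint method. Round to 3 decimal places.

0.218

ΔQ = 130 − 122.2 = 7.8; midpoint Q̄ = (122.2 + 130)/2 = 126.1.
ΔI = 11970 − 9000 = 2970; midpoint Ī = (9000 + 11970)/2 = 10485.
η = (ΔQ/Q̄) ÷ (ΔI/Ī) = (7.8/126.1) ÷ (2970/10485) = 0.218.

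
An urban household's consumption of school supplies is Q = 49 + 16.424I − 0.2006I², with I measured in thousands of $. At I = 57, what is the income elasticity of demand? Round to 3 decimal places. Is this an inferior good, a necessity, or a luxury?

At I = 57: Q = 333.4186.
dQ/dI = 16.424 − 0.4012I = -6.44440.
η = (dQ/dI)·(I/Q) = -6.44440 × (57/333.4186) = -1.102.
η < 0 ⇒ inferior good.

-1.102 (inferior good)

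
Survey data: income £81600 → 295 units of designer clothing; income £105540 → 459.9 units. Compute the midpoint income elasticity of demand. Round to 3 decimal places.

1.708

ΔQ = 459.9 − 295 = 164.9; midpoint Q̄ = (295 + 459.9)/2 = 377.45.
ΔI = 105540 − 81600 = 23940; midpoint Ī = (81600 + 105540)/2 = 93570.
η = (ΔQ/Q̄) ÷ (ΔI/Ī) = (164.9/377.45) ÷ (23940/93570) = 1.708.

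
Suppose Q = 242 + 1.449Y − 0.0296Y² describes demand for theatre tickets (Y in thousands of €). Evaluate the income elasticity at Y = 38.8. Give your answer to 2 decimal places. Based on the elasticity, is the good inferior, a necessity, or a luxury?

At Y = 38.8: Q = 253.6602.
dQ/dY = 1.449 − 0.0592Y = -0.84796.
η = (dQ/dY)·(Y/Q) = -0.84796 × (38.8/253.6602) = -0.13.
η < 0 ⇒ inferior good.

-0.13 (inferior good)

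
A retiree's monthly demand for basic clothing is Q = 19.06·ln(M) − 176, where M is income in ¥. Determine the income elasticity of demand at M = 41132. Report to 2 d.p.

0.72

At M = 41132: Q = 26.504.
dQ/dM = 19.06/M = 0.000463386 at this income.
η = (dQ/dM)·(M/Q) = 0.000463386 × (41132/26.504) = 0.72.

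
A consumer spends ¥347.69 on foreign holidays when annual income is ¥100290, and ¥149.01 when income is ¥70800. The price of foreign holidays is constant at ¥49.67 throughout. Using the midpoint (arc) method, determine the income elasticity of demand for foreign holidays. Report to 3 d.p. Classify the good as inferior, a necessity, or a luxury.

With a constant price, Q₁ = 347.69/49.67 = 7.000 and Q₂ = 149.01/49.67 = 3.000 (equivalently, work directly with expenditure since P cancels).
Midpoint %ΔQ = (149.01 − 347.69)/248.35 = -0.80000; midpoint %ΔI = (70800 − 100290)/85545 = -0.34473.
η = -0.80000 / -0.34473 = 2.321.
η > 1 ⇒ luxury.

2.321 (luxury)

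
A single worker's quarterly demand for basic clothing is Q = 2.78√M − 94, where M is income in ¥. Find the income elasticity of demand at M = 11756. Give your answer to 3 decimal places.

At M = 11756: Q = 207.422.
dQ/dM = 2.78/(2√M) = 0.0128199 at this income.
η = (dQ/dM)·(M/Q) = 0.0128199 × (11756/207.422) = 0.727.

0.727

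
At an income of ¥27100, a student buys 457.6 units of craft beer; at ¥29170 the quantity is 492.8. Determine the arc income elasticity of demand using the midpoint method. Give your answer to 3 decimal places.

ΔQ = 492.8 − 457.6 = 35.2; midpoint Q̄ = (457.6 + 492.8)/2 = 475.2.
ΔI = 29170 − 27100 = 2070; midpoint Ī = (27100 + 29170)/2 = 28135.
η = (ΔQ/Q̄) ÷ (ΔI/Ī) = (35.2/475.2) ÷ (2070/28135) = 1.007.

1.007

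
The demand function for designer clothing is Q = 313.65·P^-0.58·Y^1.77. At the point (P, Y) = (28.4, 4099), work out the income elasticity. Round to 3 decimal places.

1.770

For a multiplicative demand Q = A·P^α·Y^β, the income elasticity is β everywhere.
Here β = 1.77, so η = 1.770.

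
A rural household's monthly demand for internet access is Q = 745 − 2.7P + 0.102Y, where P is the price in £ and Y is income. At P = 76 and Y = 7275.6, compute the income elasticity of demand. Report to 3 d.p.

At P = 76, Y = 7275.6: Q = 1281.911.
Holding P constant, ∂Q/∂Y = 0.102.
η_Y = (∂Q/∂Y)·(Y/Q) = 0.102 × (7275.6/1281.911) = 0.579.

0.579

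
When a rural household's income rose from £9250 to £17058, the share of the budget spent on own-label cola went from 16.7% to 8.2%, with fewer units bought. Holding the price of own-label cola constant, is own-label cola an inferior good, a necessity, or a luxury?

Quantity demanded falls as income rises, so η < 0.

inferior good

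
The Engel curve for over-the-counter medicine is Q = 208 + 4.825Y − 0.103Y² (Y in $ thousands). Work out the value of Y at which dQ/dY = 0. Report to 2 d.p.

23.42

dQ/dY = 4.825 − 0.206Y.
The good is inferior where dQ/dY < 0. Setting dQ/dY = 0 gives Y = 4.825 / 0.206 = 23.42.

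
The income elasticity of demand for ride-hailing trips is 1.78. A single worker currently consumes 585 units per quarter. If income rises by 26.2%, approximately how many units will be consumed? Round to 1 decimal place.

857.8

%ΔQ ≈ η × %ΔI = 1.78 × 26.2% = 46.636%.
New Q ≈ 585 × (1 + 0.46636) = 857.8.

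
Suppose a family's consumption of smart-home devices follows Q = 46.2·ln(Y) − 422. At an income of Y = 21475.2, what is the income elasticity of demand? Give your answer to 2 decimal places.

1.19

At Y = 21475.2: Q = 38.829.
dQ/dY = 46.2/Y = 0.00215132 at this income.
η = (dQ/dY)·(Y/Q) = 0.00215132 × (21475.2/38.829) = 1.19.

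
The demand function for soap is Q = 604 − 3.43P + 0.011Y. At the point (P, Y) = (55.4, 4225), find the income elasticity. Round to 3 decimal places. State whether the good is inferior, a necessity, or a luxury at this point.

At P = 55.4, Y = 4225: Q = 460.453.
Holding P constant, ∂Q/∂Y = 0.011.
η_Y = (∂Q/∂Y)·(Y/Q) = 0.011 × (4225/460.453) = 0.101.
Since 0 < η < 1, this is a necessity.

0.101 (necessity)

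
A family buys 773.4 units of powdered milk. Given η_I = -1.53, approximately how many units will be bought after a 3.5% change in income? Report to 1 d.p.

732.0

%ΔQ ≈ η × %ΔI = -1.53 × 3.5% = -5.355%.
New Q ≈ 773.4 × (1 − 0.05355) = 732.0.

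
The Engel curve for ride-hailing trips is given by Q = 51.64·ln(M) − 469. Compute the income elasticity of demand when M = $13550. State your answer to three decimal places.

2.315

At M = 13550: Q = 22.310.
dQ/dM = 51.64/M = 0.00381107 at this income.
η = (dQ/dM)·(M/Q) = 0.00381107 × (13550/22.310) = 2.315.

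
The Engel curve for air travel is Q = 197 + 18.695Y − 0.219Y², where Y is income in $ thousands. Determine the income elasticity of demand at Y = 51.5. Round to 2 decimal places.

At Y = 51.5: Q = 578.9498.
dQ/dY = 18.695 − 0.438Y = -3.86200.
η = (dQ/dY)·(Y/Q) = -3.86200 × (51.5/578.9498) = -0.34.

-0.34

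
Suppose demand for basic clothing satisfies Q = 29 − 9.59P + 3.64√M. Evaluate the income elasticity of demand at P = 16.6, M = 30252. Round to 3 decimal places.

0.629

At P = 16.6, M = 30252: Q = 502.915.
Holding P constant, ∂Q/∂M = 3.64/(2√M) = 0.0104639.
η_M = (∂Q/∂M)·(M/Q) = 0.0104639 × (30252/502.915) = 0.629.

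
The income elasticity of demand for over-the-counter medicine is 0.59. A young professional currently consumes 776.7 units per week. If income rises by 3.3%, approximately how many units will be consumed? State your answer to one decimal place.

791.8

%ΔQ ≈ η × %ΔI = 0.59 × 3.3% = 1.947%.
New Q ≈ 776.7 × (1 + 0.01947) = 791.8.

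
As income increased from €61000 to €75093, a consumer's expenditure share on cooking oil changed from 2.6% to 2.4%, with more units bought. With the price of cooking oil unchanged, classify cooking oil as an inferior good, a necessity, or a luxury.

necessity

Quantity rises but the budget share falls as income rises, so 0 < η < 1.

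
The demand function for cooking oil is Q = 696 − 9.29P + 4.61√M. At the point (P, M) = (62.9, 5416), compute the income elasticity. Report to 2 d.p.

0.38

At P = 62.9, M = 5416: Q = 450.925.
Holding P constant, ∂Q/∂M = 4.61/(2√M) = 0.0313207.
η_M = (∂Q/∂M)·(M/Q) = 0.0313207 × (5416/450.925) = 0.38.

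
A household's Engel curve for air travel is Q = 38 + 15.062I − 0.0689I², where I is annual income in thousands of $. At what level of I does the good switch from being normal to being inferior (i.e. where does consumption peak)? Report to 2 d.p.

dQ/dI = 15.062 − 0.1378I.
The good is inferior where dQ/dI < 0. Setting dQ/dI = 0 gives I = 15.062 / 0.1378 = 109.30.

109.30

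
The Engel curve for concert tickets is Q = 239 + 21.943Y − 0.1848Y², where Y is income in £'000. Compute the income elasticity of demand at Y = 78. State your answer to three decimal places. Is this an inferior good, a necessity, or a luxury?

-0.650 (inferior good)

At Y = 78: Q = 826.2308.
dQ/dY = 21.943 − 0.3696Y = -6.88580.
η = (dQ/dY)·(Y/Q) = -6.88580 × (78/826.2308) = -0.650.
η < 0 ⇒ inferior good.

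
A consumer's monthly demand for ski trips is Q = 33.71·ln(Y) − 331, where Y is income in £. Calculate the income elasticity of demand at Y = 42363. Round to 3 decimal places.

1.198

At Y = 42363: Q = 28.147.
dQ/dY = 33.71/Y = 0.000795742 at this income.
η = (dQ/dY)·(Y/Q) = 0.000795742 × (42363/28.147) = 1.198.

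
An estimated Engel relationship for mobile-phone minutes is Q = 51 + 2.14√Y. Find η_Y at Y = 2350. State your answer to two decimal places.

At Y = 2350: Q = 154.740.
dQ/dY = 2.14/(2√Y) = 0.0220724 at this income.
η = (dQ/dY)·(Y/Q) = 0.0220724 × (2350/154.740) = 0.34.

0.34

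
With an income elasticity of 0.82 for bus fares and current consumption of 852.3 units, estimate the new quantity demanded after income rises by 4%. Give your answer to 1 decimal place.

%ΔQ ≈ η × %ΔI = 0.82 × 4% = 3.28%.
New Q ≈ 852.3 × (1 + 0.0328) = 880.3.

880.3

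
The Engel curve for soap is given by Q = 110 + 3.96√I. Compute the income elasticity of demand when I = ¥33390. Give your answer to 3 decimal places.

At I = 33390: Q = 833.608.
dQ/dI = 3.96/(2√I) = 0.0108357 at this income.
η = (dQ/dI)·(I/Q) = 0.0108357 × (33390/833.608) = 0.434.

0.434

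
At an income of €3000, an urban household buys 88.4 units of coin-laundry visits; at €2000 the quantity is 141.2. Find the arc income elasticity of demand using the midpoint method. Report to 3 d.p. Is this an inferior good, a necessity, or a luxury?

ΔQ = 141.2 − 88.4 = 52.8; midpoint Q̄ = (88.4 + 141.2)/2 = 114.8.
ΔI = 2000 − 3000 = -1000; midpoint Ī = (3000 + 2000)/2 = 2500.
η = (ΔQ/Q̄) ÷ (ΔI/Ī) = (52.8/114.8) ÷ (-1000/2500) = -1.150.
η < 0 ⇒ inferior good.

-1.150 (inferior good)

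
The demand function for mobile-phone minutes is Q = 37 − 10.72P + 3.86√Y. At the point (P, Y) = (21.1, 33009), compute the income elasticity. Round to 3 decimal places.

0.685

At P = 21.1, Y = 33009: Q = 512.107.
Holding P constant, ∂Q/∂Y = 3.86/(2√Y) = 0.0106229.
η_Y = (∂Q/∂Y)·(Y/Q) = 0.0106229 × (33009/512.107) = 0.685.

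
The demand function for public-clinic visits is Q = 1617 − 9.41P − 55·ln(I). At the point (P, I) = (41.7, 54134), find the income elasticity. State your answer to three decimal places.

At P = 41.7, I = 54134: Q = 625.146.
Holding P constant, ∂Q/∂I = -55/I = -0.001016.
η_I = (∂Q/∂I)·(I/Q) = -0.001016 × (54134/625.146) = -0.088.

-0.088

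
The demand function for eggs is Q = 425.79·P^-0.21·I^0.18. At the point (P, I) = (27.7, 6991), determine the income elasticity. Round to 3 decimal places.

0.180

For a multiplicative demand Q = A·P^α·I^β, the income elasticity is β everywhere.
Here β = 0.18, so η = 0.180.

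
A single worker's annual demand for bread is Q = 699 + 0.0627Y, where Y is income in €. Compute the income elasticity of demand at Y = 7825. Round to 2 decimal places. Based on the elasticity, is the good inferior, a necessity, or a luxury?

At Y = 7825: Q = 1189.628.
dQ/dY = 0.0627.
η = (dQ/dY)·(Y/Q) = 0.0627 × (7825/1189.628) = 0.41.
Since 0 < η < 1, the good is a necessity.

0.41 (necessity)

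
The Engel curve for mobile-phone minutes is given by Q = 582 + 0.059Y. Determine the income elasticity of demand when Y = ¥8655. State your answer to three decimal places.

0.467

At Y = 8655: Q = 1092.645.
dQ/dY = 0.059.
η = (dQ/dY)·(Y/Q) = 0.059 × (8655/1092.645) = 0.467.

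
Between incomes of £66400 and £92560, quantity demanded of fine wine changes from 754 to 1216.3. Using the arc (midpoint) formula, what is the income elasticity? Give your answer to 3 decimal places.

1.426

ΔQ = 1216.3 − 754 = 462.3; midpoint Q̄ = (754 + 1216.3)/2 = 985.15.
ΔI = 92560 − 66400 = 26160; midpoint Ī = (66400 + 92560)/2 = 79480.
η = (ΔQ/Q̄) ÷ (ΔI/Ī) = (462.3/985.15) ÷ (26160/79480) = 1.426.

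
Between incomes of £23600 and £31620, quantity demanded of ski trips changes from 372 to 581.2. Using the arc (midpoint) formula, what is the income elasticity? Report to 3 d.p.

ΔQ = 581.2 − 372 = 209.2; midpoint Q̄ = (372 + 581.2)/2 = 476.6.
ΔI = 31620 − 23600 = 8020; midpoint Ī = (23600 + 31620)/2 = 27610.
η = (ΔQ/Q̄) ÷ (ΔI/Ī) = (209.2/476.6) ÷ (8020/27610) = 1.511.

1.511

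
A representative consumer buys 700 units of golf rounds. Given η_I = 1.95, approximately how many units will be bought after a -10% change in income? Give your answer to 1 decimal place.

%ΔQ ≈ η × %ΔI = 1.95 × (-10%) = -19.5%.
New Q ≈ 700 × (1 − 0.195) = 563.5.

563.5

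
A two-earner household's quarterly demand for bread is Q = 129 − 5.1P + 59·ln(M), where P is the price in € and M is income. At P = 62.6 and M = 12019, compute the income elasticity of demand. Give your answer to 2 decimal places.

0.16

At P = 62.6, M = 12019: Q = 364.000.
Holding P constant, ∂Q/∂M = 59/M = 0.00490889.
η_M = (∂Q/∂M)·(M/Q) = 0.00490889 × (12019/364.000) = 0.16.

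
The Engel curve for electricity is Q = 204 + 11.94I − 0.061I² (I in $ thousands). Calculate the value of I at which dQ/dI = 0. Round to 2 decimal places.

97.87

dQ/dI = 11.94 − 0.122I.
The good is inferior where dQ/dI < 0. Setting dQ/dI = 0 gives I = 11.94 / 0.122 = 97.87.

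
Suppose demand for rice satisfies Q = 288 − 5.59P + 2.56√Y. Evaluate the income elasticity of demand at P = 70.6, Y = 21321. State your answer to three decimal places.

0.700

At P = 70.6, Y = 21321: Q = 267.150.
Holding P constant, ∂Q/∂Y = 2.56/(2√Y) = 0.0087661.
η_Y = (∂Q/∂Y)·(Y/Q) = 0.0087661 × (21321/267.150) = 0.700.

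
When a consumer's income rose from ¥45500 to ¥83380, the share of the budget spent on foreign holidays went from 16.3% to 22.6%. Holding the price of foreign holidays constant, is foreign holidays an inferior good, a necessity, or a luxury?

The budget share rises as income rises, so η > 1.

luxury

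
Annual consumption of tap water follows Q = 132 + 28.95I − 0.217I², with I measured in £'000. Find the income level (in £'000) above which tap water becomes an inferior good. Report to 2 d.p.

dQ/dI = 28.95 − 0.434I.
The good is inferior where dQ/dI < 0. Setting dQ/dI = 0 gives I = 28.95 / 0.434 = 66.71.

66.71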